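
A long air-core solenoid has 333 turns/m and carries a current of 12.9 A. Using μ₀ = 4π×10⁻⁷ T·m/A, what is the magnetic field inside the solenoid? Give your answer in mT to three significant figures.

B ≈ 5.40 mT

Inside a long solenoid, B = μ₀nI.
B = (4π×10⁻⁷)(333 m⁻¹)(12.9 A) = 5.398×10^-3 T.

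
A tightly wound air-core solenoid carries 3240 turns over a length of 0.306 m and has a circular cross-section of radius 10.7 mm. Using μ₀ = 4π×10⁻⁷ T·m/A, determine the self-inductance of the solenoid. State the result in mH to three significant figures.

L ≈ 15.5 mH

A = πr² = π(1.070×10^-2 m)² = 3.597×10^-4 m².
For a long solenoid, L = μ₀N²A/ℓ.
L = (4π×10⁻⁷)(3240)²(3.597×10^-4)/(0.306 m) = 1.551×10^-2 H.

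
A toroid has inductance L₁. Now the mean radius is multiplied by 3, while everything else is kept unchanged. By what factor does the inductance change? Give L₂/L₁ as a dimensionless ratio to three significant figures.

For a toroid, L ∝ μᵣN²A/R.
L₂/L₁ = (3)^-1 = 0.333.

L₂/L₁ = 0.333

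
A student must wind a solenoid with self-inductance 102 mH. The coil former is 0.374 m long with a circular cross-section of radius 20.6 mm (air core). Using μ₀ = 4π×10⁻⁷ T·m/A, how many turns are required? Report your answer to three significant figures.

N ≈ 4770 turns

A = πr² = π(2.060×10^-2 m)² = 1.333×10^-3 m².
From L = μ₀N²A/ℓ, N = √(Lℓ / (μ₀A)).
N = √[(0.102)(0.374) / ((4π×10⁻⁷)×1.333×10^-3)] = √(2.277×10^7) ≈ 4771.9.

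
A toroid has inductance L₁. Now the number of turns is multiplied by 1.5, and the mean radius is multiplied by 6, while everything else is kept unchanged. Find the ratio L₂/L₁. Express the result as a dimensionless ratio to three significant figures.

For a toroid, L ∝ μᵣN²A/R.
L₂/L₁ = (1.5)^2 × (6)^-1 = 0.375.

L₂/L₁ = 0.375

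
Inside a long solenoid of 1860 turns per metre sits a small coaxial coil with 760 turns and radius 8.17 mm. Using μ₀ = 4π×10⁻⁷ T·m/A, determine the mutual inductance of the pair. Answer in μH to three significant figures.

The outer solenoid produces a uniform field B₁ = μ₀n₁I₁ across the inner coil,
so the flux linkage is N₂Φ = N₂B₁A₂ = μ₀n₁N₂A₂·I₁, giving M = μ₀n₁N₂A₂.
A₂ = πr² = π(8.170×10^-3 m)² = 2.097×10^-4 m².
M = (4π×10⁻⁷)(1860)(760)(2.097×10^-4) = 3.725×10^-4 H.

M ≈ 373 μH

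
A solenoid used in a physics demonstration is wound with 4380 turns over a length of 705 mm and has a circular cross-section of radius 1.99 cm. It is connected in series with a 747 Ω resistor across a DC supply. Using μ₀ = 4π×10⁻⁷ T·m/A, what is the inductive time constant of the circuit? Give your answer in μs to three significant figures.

τ ≈ 57.0 μs

A = πr² = π(1.990×10^-2 m)² = 1.244×10^-3 m².
L = μ₀N²A/ℓ = (4π×10⁻⁷)(4380)²(1.244×10^-3)/(0.705) = 4.254×10^-2 H.
τ = L/R = (4.254×10^-2)/(747) = 5.695×10^-5 s.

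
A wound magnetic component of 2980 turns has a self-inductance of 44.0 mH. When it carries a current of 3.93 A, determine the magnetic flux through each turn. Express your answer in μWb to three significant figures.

From L = NΦ_B/I, the flux per turn is Φ_B = LI/N.
Φ_B = (4.400×10^-2 H)(3.93 A)/2980 = 5.803×10^-5 Wb.

Φ_B ≈ 58.0 μWb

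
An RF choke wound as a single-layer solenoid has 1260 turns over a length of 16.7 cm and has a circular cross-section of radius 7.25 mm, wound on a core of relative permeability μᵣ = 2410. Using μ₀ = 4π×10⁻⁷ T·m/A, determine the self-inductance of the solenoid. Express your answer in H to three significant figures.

A = πr² = π(7.250×10^-3 m)² = 1.651×10^-4 m².
For a long solenoid, L = μ₀μᵣN²A/ℓ.
L = (4π×10⁻⁷)(2410)(1260)²(1.651×10^-4)/(0.167 m) = 4.754 H.

L ≈ 4.75 H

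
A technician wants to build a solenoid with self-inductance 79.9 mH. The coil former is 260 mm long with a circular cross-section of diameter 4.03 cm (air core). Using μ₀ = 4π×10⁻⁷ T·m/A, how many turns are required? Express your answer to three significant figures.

N ≈ 3600 turns

A = π(d/2)² = π(2.015×10^-2 m)² = 1.276×10^-3 m².
From L = μ₀N²A/ℓ, N = √(Lℓ / (μ₀A)).
N = √[(7.990×10^-2)(0.26) / ((4π×10⁻⁷)×1.276×10^-3)] = √(1.296×10^7) ≈ 3600.0.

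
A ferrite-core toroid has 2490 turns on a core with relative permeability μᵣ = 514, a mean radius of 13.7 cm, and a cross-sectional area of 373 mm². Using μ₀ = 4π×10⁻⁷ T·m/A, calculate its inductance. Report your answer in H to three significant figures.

For a thin toroid, L = μ₀μᵣN²A/(2πR).
L = (4π×10⁻⁷)(514)(2490)²(3.730×10^-4) / (2π×0.137 m) = 1.735 H.

L ≈ 1.74 H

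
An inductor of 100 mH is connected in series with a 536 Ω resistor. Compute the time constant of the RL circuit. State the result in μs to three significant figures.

τ ≈ 187 μs

τ = L/R = (0.1 H)/(536 Ω) = 1.866×10^-4 s.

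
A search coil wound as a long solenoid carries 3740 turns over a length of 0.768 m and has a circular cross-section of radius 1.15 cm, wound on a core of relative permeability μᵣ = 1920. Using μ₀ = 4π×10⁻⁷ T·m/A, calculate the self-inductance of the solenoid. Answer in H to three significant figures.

A = πr² = π(1.150×10^-2 m)² = 4.1548×10^-4 m².
For a long solenoid, L = μ₀μᵣN²A/ℓ.
L = (4π×10⁻⁷)(1920)(3740)²(4.1548×10^-4)/(0.768 m) = 18.26 H.

L ≈ 18.3 H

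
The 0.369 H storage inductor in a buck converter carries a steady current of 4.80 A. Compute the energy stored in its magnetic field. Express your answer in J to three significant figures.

U ≈ 4.25 J

Stored magnetic energy: U = ½LI².
U = ½(0.369 H)(4.80 A)² = 4.251 J.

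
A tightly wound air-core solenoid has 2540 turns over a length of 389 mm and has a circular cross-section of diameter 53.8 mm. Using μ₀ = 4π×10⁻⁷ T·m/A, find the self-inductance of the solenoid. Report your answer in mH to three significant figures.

A = π(d/2)² = π(2.690×10^-2 m)² = 2.273×10^-3 m².
For a long solenoid, L = μ₀N²A/ℓ.
L = (4π×10⁻⁷)(2540)²(2.273×10^-3)/(0.389 m) = 4.738×10^-2 H.

L ≈ 47.4 mH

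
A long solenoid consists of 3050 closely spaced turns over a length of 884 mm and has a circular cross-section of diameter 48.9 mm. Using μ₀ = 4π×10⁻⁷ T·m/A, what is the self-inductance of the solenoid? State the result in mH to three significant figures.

A = π(d/2)² = π(2.445×10^-2 m)² = 1.878×10^-3 m².
For a long solenoid, L = μ₀N²A/ℓ.
L = (4π×10⁻⁷)(3050)²(1.878×10^-3)/(0.884 m) = 2.484×10^-2 H.

L ≈ 24.8 mH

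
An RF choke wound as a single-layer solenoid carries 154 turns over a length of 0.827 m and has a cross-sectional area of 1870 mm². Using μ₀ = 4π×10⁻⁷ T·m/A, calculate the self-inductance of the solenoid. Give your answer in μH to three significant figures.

L ≈ 67.4 μH

A = 1870 mm² = 1.870×10^-3 m².
For a long solenoid, L = μ₀N²A/ℓ.
L = (4π×10⁻⁷)(154)²(1.870×10^-3)/(0.827 m) = 6.739×10^-5 H.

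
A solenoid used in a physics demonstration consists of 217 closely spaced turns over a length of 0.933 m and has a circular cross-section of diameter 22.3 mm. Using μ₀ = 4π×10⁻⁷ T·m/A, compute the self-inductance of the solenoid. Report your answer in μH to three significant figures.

L ≈ 24.8 μH

A = π(d/2)² = π(1.115×10^-2 m)² = 3.906×10^-4 m².
For a long solenoid, L = μ₀N²A/ℓ.
L = (4π×10⁻⁷)(217)²(3.906×10^-4)/(0.933 m) = 2.477×10^-5 H.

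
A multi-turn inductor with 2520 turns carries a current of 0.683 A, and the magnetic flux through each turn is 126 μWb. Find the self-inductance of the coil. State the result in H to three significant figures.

Self-inductance is defined by L = NΦ_B/I (flux linkage over current).
L = (2520)(1.260×10^-4 Wb)/(0.683 A) = 0.4649 H.

L ≈ 0.465 H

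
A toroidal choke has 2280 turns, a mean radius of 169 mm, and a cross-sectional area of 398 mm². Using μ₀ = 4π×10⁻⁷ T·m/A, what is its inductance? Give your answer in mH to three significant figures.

L ≈ 2.45 mH

For a thin toroid, L = μ₀N²A/(2πR).
L = (4π×10⁻⁷)(2280)²(3.980×10^-4) / (2π×0.169 m) = 2.448×10^-3 H.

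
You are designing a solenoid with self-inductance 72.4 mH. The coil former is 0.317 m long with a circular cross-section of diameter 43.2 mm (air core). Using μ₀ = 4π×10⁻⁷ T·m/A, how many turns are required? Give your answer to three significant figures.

A = π(d/2)² = π(2.160×10^-2 m)² = 1.466×10^-3 m².
From L = μ₀N²A/ℓ, N = √(Lℓ / (μ₀A)).
N = √[(7.240×10^-2)(0.317) / ((4π×10⁻⁷)×1.466×10^-3)] = √(1.246×10^7) ≈ 3529.9.

N ≈ 3530 turns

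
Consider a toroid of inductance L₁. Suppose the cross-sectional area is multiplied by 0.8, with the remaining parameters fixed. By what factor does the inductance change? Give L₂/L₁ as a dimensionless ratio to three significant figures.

L₂/L₁ = 0.800

For a toroid, L ∝ μᵣN²A/R.
L₂/L₁ = (0.8) = 0.800.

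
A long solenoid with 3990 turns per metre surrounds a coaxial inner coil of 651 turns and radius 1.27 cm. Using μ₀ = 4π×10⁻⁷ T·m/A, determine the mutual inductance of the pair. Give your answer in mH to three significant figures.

The outer solenoid produces a uniform field B₁ = μ₀n₁I₁ across the inner coil,
so the flux linkage is N₂Φ = N₂B₁A₂ = μ₀n₁N₂A₂·I₁, giving M = μ₀n₁N₂A₂.
A₂ = πr² = π(1.270×10^-2 m)² = 5.067×10^-4 m².
M = (4π×10⁻⁷)(3990)(651)(5.067×10^-4) = 1.654×10^-3 H.

M ≈ 1.65 mH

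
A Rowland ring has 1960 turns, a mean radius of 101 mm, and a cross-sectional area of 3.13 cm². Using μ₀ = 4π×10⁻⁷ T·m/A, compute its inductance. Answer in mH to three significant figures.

L ≈ 2.38 mH

For a thin toroid, L = μ₀N²A/(2πR).
L = (4π×10⁻⁷)(1960)²(3.130×10^-4) / (2π×0.101 m) = 2.381×10^-3 H.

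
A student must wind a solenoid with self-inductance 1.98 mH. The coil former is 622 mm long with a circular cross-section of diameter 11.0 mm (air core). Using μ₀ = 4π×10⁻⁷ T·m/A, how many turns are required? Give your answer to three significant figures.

A = π(d/2)² = π(5.500×10^-3 m)² = 9.503×10^-5 m².
From L = μ₀N²A/ℓ, N = √(Lℓ / (μ₀A)).
N = √[(1.980×10^-3)(0.622) / ((4π×10⁻⁷)×9.503×10^-5)] = √(1.031×10^7) ≈ 3211.3.

N ≈ 3210 turns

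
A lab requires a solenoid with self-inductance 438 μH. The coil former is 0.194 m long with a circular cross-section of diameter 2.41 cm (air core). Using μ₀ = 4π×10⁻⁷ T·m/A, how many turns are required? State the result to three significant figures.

A = π(d/2)² = π(1.205×10^-2 m)² = 4.562×10^-4 m².
From L = μ₀N²A/ℓ, N = √(Lℓ / (μ₀A)).
N = √[(4.380×10^-4)(0.194) / ((4π×10⁻⁷)×4.562×10^-4)] = √(1.482×10^5) ≈ 385.0.

N ≈ 385 turns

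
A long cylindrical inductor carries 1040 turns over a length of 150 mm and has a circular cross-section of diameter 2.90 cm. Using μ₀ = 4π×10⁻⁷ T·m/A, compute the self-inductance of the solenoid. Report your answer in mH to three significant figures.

L ≈ 5.99 mH

A = π(d/2)² = π(1.450×10^-2 m)² = 6.605×10^-4 m².
For a long solenoid, L = μ₀N²A/ℓ.
L = (4π×10⁻⁷)(1040)²(6.605×10^-4)/(0.15 m) = 5.985×10^-3 H.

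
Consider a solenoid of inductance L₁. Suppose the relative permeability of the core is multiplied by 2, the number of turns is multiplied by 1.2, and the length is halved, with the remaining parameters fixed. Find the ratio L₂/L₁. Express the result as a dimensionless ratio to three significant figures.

For a solenoid, L ∝ μᵣN²A/ℓ.
L₂/L₁ = (2) × (1.2)^2 × (0.5)^-1 = 5.76.

L₂/L₁ = 5.76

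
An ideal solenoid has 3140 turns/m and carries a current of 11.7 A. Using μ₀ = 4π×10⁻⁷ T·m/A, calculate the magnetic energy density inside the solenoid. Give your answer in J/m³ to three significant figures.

B = μ₀nI = (4π×10⁻⁷)(3.140×10^3)(11.7) = 4.617×10^-2 T.
u = B²/(2μ₀) = (4.617×10^-2)²/(2×4π×10⁻⁷) = 848 J/m³.

u ≈ 848 J/m³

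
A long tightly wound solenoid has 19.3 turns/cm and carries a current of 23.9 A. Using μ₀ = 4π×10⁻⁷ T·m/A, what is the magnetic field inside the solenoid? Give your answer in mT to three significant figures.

B ≈ 58.0 mT

Inside a long solenoid, B = μ₀nI.
B = (4π×10⁻⁷)(1.930×10^3 m⁻¹)(23.9 A) = 5.796×10^-2 T.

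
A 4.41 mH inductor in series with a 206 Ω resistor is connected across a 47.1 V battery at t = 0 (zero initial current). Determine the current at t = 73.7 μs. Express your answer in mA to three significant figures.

I ≈ 221 mA

τ = L/R = 4.410×10^-3/206 = 2.141×10^-5 s; final current I_∞ = ε/R = 47.1/206 = 0.2286 A.
I(t) = I_∞(1 − e^(−t/τ)) with t/τ = 3.443.
I = (0.2286)(1 − e^(−3.443)) = 0.2213 A.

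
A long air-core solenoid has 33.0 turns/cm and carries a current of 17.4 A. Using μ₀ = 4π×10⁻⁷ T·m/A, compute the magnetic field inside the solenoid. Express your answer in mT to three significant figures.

B ≈ 72.2 mT

Inside a long solenoid, B = μ₀nI.
B = (4π×10⁻⁷)(3.300×10^3 m⁻¹)(17.4 A) = 7.216×10^-2 T.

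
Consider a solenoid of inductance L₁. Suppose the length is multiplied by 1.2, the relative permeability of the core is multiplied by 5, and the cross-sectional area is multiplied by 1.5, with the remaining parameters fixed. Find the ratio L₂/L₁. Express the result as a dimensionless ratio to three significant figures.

L₂/L₁ = 6.25

For a solenoid, L ∝ μᵣN²A/ℓ.
L₂/L₁ = (1.2)^-1 × (5) × (1.5) = 6.25.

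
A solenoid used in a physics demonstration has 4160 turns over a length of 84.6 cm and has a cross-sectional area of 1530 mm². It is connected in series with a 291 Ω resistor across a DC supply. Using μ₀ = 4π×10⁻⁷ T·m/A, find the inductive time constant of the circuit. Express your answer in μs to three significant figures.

τ ≈ 135 μs

A = 1530 mm² = 1.530×10^-3 m².
L = μ₀N²A/ℓ = (4π×10⁻⁷)(4160)²(1.530×10^-3)/(0.846) = 3.933×10^-2 H.
τ = L/R = (3.933×10^-2)/(291) = 1.352×10^-4 s.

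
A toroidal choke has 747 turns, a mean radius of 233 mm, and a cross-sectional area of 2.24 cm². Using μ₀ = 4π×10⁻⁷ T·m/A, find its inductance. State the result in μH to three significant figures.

For a thin toroid, L = μ₀N²A/(2πR).
L = (4π×10⁻⁷)(747)²(2.240×10^-4) / (2π×0.233 m) = 1.073×10^-4 H.

L ≈ 107 μH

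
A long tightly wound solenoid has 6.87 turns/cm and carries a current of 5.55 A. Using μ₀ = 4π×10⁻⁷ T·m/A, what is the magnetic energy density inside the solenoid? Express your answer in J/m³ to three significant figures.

B = μ₀nI = (4π×10⁻⁷)(687)(5.55) = 4.791×10^-3 T.
u = B²/(2μ₀) = (4.791×10^-3)²/(2×4π×10⁻⁷) = 9.134 J/m³.

u ≈ 9.13 J/m³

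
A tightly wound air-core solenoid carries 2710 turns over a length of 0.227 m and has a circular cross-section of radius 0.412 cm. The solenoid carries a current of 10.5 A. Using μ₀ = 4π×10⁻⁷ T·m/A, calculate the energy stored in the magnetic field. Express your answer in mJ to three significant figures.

A = πr² = π(4.120×10^-3 m)² = 5.333×10^-5 m².
L = μ₀N²A/ℓ = (4π×10⁻⁷)(2710)²(5.333×10^-5)/(0.227) = 2.168×10^-3 H.
U = ½LI² = ½(2.168×10^-3)(10.5)² = 0.1195 J.

U ≈ 120 mJ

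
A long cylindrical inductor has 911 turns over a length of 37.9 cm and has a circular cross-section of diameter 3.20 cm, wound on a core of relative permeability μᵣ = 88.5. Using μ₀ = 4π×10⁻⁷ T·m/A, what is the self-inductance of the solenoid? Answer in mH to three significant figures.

A = π(d/2)² = π(1.600×10^-2 m)² = 8.042×10^-4 m².
For a long solenoid, L = μ₀μᵣN²A/ℓ.
L = (4π×10⁻⁷)(88.5)(911)²(8.042×10^-4)/(0.379 m) = 0.1959 H.

L ≈ 196 mH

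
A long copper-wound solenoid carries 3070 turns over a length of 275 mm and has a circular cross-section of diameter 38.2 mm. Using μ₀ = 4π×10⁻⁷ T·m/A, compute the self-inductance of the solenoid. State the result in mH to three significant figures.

L ≈ 49.4 mH

A = π(d/2)² = π(1.910×10^-2 m)² = 1.146×10^-3 m².
For a long solenoid, L = μ₀N²A/ℓ.
L = (4π×10⁻⁷)(3070)²(1.146×10^-3)/(0.275 m) = 4.936×10^-2 H.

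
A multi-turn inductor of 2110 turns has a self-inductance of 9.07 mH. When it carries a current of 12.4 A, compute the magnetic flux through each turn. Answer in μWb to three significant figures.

Φ_B ≈ 53.3 μWb

From L = NΦ_B/I, the flux per turn is Φ_B = LI/N.
Φ_B = (9.070×10^-3 H)(12.4 A)/2110 = 5.330×10^-5 Wb.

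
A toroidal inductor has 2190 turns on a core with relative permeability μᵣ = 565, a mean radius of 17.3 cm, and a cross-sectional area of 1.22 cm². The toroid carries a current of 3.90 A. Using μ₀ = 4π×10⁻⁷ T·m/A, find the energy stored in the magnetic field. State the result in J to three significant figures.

U ≈ 2.91 J

L = μ₀μᵣN²A/(2πR) = (4π×10⁻⁷)(565)(2190)²(1.220×10^-4)/(2π×0.173) = 0.3822 H.
U = ½LI² = ½(0.3822)(3.90)² = 2.907 J.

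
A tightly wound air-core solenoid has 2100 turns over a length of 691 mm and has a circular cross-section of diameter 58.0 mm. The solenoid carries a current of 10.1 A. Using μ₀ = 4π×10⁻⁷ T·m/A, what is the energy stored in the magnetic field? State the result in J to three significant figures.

A = π(d/2)² = π(2.900×10^-2 m)² = 2.642×10^-3 m².
L = μ₀N²A/ℓ = (4π×10⁻⁷)(2100)²(2.642×10^-3)/(0.691) = 2.119×10^-2 H.
U = ½LI² = ½(2.119×10^-2)(10.1)² = 1.081 J.

U ≈ 1.08 J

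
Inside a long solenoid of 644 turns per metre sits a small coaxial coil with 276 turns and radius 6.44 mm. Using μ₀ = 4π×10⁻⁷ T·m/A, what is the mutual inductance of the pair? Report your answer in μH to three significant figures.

M ≈ 29.1 μH

The outer solenoid produces a uniform field B₁ = μ₀n₁I₁ across the inner coil,
so the flux linkage is N₂Φ = N₂B₁A₂ = μ₀n₁N₂A₂·I₁, giving M = μ₀n₁N₂A₂.
A₂ = πr² = π(6.440×10^-3 m)² = 1.303×10^-4 m².
M = (4π×10⁻⁷)(644)(276)(1.303×10^-4) = 2.910×10^-5 H.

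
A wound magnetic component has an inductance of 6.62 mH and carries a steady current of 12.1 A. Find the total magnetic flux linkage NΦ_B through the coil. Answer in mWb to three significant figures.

NΦ_B ≈ 80.1 mWb

From L = NΦ_B/I, the flux linkage is NΦ_B = LI.
NΦ_B = (6.620×10^-3 H)(12.1 A) = 8.010×10^-2 Wb.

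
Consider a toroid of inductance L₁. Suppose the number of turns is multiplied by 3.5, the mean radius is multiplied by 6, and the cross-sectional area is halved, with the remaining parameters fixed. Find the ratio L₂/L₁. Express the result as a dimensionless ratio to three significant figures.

For a toroid, L ∝ μᵣN²A/R.
L₂/L₁ = (3.5)^2 × (6)^-1 × (0.5) = 1.02.

L₂/L₁ = 1.02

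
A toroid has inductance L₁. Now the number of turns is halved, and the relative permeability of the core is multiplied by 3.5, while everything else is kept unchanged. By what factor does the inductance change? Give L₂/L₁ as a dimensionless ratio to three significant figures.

For a toroid, L ∝ μᵣN²A/R.
L₂/L₁ = (0.5)^2 × (3.5) = 0.875.

L₂/L₁ = 0.875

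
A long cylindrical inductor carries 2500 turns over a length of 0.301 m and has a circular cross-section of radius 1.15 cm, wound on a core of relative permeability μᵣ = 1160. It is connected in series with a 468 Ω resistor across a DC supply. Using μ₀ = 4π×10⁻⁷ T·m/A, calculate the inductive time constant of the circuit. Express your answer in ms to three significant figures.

A = πr² = π(1.150×10^-2 m)² = 4.1548×10^-4 m².
L = μ₀μᵣN²A/ℓ = (4π×10⁻⁷)(1160)(2500)²(4.1548×10^-4)/(0.301) = 12.58 H.
τ = L/R = (12.58)/(468) = 2.687×10^-2 s.

τ ≈ 26.9 ms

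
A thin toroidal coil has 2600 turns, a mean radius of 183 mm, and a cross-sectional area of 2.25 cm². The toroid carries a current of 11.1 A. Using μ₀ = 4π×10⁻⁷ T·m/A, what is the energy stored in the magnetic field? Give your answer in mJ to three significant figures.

U ≈ 102 mJ

L = μ₀N²A/(2πR) = (4π×10⁻⁷)(2600)²(2.250×10^-4)/(2π×0.183) = 1.662×10^-3 H.
U = ½LI² = ½(1.662×10^-3)(11.1)² = 0.1024 J.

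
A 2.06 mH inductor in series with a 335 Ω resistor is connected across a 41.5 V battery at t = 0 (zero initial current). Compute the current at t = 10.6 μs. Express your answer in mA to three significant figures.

I ≈ 102 mA

τ = L/R = 2.060×10^-3/335 = 6.149×10^-6 s; final current I_∞ = ε/R = 41.5/335 = 0.1239 A.
I(t) = I_∞(1 − e^(−t/τ)) with t/τ = 1.724.
I = (0.1239)(1 − e^(−1.724)) = 0.1018 A.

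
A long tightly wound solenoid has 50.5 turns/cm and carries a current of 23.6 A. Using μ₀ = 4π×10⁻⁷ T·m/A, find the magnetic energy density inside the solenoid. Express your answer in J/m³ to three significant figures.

B = μ₀nI = (4π×10⁻⁷)(5.050×10^3)(23.6) = 0.1498 T.
u = B²/(2μ₀) = (0.1498)²/(2×4π×10⁻⁷) = 8.9246×10^3 J/m³.

u ≈ 8920 J/m³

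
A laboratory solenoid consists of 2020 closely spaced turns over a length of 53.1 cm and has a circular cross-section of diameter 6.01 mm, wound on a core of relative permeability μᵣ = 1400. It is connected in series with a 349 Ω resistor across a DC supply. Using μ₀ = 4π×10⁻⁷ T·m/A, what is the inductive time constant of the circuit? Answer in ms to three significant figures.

A = π(d/2)² = π(3.005×10^-3 m)² = 2.837×10^-5 m².
L = μ₀μᵣN²A/ℓ = (4π×10⁻⁷)(1400)(2020)²(2.837×10^-5)/(0.531) = 0.3835 H.
τ = L/R = (0.3835)/(349) = 1.099×10^-3 s.

τ ≈ 1.10 ms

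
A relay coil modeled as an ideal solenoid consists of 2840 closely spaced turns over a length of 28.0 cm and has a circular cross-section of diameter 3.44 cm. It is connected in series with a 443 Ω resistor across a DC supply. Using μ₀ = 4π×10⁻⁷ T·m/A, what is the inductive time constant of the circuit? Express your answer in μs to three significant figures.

τ ≈ 75.9 μs

A = π(d/2)² = π(1.720×10^-2 m)² = 9.294×10^-4 m².
L = μ₀N²A/ℓ = (4π×10⁻⁷)(2840)²(9.294×10^-4)/(0.28) = 3.364×10^-2 H.
τ = L/R = (3.364×10^-2)/(443) = 7.594×10^-5 s.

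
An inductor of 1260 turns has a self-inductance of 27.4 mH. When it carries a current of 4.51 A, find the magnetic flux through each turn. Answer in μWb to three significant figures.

Φ_B ≈ 98.1 μWb

From L = NΦ_B/I, the flux per turn is Φ_B = LI/N.
Φ_B = (2.740×10^-2 H)(4.51 A)/1260 = 9.807×10^-5 Wb.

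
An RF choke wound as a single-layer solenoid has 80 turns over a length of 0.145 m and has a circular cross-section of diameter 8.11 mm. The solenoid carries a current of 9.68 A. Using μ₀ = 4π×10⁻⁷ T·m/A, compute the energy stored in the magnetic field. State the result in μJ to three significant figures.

U ≈ 134 μJ

A = π(d/2)² = π(4.055×10^-3 m)² = 5.166×10^-5 m².
L = μ₀N²A/ℓ = (4π×10⁻⁷)(80)²(5.166×10^-5)/(0.145) = 2.865×10^-6 H.
U = ½LI² = ½(2.865×10^-6)(9.68)² = 1.342×10^-4 J.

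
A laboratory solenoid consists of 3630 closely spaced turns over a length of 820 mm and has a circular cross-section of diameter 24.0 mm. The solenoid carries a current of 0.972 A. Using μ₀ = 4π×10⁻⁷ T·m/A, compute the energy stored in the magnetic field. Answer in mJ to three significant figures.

A = π(d/2)² = π(1.200×10^-2 m)² = 4.524×10^-4 m².
L = μ₀N²A/ℓ = (4π×10⁻⁷)(3630)²(4.524×10^-4)/(0.82) = 9.135×10^-3 H.
U = ½LI² = ½(9.135×10^-3)(0.972)² = 4.315×10^-3 J.

U ≈ 4.32 mJ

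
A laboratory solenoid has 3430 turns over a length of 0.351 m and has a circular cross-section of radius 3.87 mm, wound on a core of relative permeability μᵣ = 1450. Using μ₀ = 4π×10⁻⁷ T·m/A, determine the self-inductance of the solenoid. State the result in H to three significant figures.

L ≈ 2.87 H

A = πr² = π(3.870×10^-3 m)² = 4.705×10^-5 m².
For a long solenoid, L = μ₀μᵣN²A/ℓ.
L = (4π×10⁻⁷)(1450)(3430)²(4.705×10^-5)/(0.351 m) = 2.874 H.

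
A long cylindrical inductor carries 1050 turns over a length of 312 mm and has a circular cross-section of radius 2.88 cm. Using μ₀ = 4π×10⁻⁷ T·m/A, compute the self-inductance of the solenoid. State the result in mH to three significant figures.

L ≈ 11.6 mH

A = πr² = π(2.880×10^-2 m)² = 2.606×10^-3 m².
For a long solenoid, L = μ₀N²A/ℓ.
L = (4π×10⁻⁷)(1050)²(2.606×10^-3)/(0.312 m) = 1.157×10^-2 H.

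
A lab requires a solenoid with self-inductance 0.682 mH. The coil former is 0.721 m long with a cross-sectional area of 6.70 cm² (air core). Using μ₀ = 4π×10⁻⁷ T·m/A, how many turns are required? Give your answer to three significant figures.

N ≈ 764 turns

A = 6.70 cm² = 6.700×10^-4 m².
From L = μ₀N²A/ℓ, N = √(Lℓ / (μ₀A)).
N = √[(6.820×10^-4)(0.721) / ((4π×10⁻⁷)×6.700×10^-4)] = √(5.840×10^5) ≈ 764.2.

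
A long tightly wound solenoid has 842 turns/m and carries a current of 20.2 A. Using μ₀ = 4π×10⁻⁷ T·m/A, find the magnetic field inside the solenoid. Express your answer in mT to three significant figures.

Inside a long solenoid, B = μ₀nI.
B = (4π×10⁻⁷)(842 m⁻¹)(20.2 A) = 2.137×10^-2 T.

B ≈ 21.4 mT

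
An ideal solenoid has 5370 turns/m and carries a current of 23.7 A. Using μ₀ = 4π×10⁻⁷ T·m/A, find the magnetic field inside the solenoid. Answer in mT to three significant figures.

Inside a long solenoid, B = μ₀nI.
B = (4π×10⁻⁷)(5.370×10^3 m⁻¹)(23.7 A) = 0.1599 T.

B ≈ 160 mT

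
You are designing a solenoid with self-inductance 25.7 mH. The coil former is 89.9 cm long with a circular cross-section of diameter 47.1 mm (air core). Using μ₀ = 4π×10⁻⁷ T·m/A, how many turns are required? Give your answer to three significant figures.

A = π(d/2)² = π(2.355×10^-2 m)² = 1.742×10^-3 m².
From L = μ₀N²A/ℓ, N = √(Lℓ / (μ₀A)).
N = √[(2.570×10^-2)(0.899) / ((4π×10⁻⁷)×1.742×10^-3)] = √(1.055×10^7) ≈ 3248.4.

N ≈ 3250 turns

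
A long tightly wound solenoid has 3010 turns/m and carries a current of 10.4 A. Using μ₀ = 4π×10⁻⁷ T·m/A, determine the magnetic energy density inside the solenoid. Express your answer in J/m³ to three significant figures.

B = μ₀nI = (4π×10⁻⁷)(3.010×10^3)(10.4) = 3.934×10^-2 T.
u = B²/(2μ₀) = (3.934×10^-2)²/(2×4π×10⁻⁷) = 615.7 J/m³.

u ≈ 616 J/m³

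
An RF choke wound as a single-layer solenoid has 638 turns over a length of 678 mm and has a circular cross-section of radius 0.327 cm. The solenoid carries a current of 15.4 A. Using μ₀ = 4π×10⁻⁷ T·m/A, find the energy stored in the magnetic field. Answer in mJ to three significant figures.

U ≈ 3.01 mJ

A = πr² = π(3.270×10^-3 m)² = 3.359×10^-5 m².
L = μ₀N²A/ℓ = (4π×10⁻⁷)(638)²(3.359×10^-5)/(0.678) = 2.534×10^-5 H.
U = ½LI² = ½(2.534×10^-5)(15.4)² = 3.005×10^-3 J.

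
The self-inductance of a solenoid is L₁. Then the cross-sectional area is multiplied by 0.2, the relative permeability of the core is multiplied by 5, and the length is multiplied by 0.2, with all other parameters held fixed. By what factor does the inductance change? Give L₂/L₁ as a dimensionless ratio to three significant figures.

For a solenoid, L ∝ μᵣN²A/ℓ.
L₂/L₁ = (0.2) × (5) × (0.2)^-1 = 5.00.

L₂/L₁ = 5.00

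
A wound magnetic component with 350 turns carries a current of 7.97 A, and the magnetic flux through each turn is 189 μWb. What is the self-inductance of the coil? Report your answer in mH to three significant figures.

Self-inductance is defined by L = NΦ_B/I (flux linkage over current).
L = (350)(1.890×10^-4 Wb)/(7.97 A) = 8.300×10^-3 H.

L ≈ 8.30 mH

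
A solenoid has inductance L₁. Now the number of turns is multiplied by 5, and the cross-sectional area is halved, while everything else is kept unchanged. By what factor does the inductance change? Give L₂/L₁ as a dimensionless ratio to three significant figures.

For a solenoid, L ∝ μᵣN²A/ℓ.
L₂/L₁ = (5)^2 × (0.5) = 12.5.

L₂/L₁ = 12.5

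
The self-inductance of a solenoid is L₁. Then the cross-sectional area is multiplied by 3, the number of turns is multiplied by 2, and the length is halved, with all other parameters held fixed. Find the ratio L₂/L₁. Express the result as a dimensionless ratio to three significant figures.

L₂/L₁ = 24.0

For a solenoid, L ∝ μᵣN²A/ℓ.
L₂/L₁ = (3) × (2)^2 × (0.5)^-1 = 24.0.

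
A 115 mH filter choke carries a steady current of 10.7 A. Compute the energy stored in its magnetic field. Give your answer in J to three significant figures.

Stored magnetic energy: U = ½LI².
U = ½(0.115 H)(10.7 A)² = 6.583 J.

U ≈ 6.58 J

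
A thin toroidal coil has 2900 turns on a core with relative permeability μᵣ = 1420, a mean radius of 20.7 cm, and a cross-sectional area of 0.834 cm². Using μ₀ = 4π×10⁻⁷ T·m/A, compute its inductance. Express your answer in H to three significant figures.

L ≈ 0.962 H

For a thin toroid, L = μ₀μᵣN²A/(2πR).
L = (4π×10⁻⁷)(1420)(2900)²(8.340×10^-5) / (2π×0.207 m) = 0.9623 H.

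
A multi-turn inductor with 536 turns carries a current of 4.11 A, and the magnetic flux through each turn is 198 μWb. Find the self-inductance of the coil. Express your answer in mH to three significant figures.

Self-inductance is defined by L = NΦ_B/I (flux linkage over current).
L = (536)(1.980×10^-4 Wb)/(4.11 A) = 2.582×10^-2 H.

L ≈ 25.8 mH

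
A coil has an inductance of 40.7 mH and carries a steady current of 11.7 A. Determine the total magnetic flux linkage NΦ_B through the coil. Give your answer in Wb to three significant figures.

NΦ_B ≈ 0.476 Wb

From L = NΦ_B/I, the flux linkage is NΦ_B = LI.
NΦ_B = (4.070×10^-2 H)(11.7 A) = 0.4762 Wb.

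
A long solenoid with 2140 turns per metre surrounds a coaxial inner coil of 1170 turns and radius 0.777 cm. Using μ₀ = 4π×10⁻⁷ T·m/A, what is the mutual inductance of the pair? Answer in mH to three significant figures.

M ≈ 0.597 mH

The outer solenoid produces a uniform field B₁ = μ₀n₁I₁ across the inner coil,
so the flux linkage is N₂Φ = N₂B₁A₂ = μ₀n₁N₂A₂·I₁, giving M = μ₀n₁N₂A₂.
A₂ = πr² = π(7.770×10^-3 m)² = 1.897×10^-4 m².
M = (4π×10⁻⁷)(2140)(1170)(1.897×10^-4) = 5.968×10^-4 H.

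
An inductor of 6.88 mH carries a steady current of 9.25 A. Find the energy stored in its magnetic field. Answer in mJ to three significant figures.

U ≈ 294 mJ

Stored magnetic energy: U = ½LI².
U = ½(6.880×10^-3 H)(9.25 A)² = 0.2943 J.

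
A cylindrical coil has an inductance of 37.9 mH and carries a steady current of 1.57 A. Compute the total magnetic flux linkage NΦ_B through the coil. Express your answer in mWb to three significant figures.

From L = NΦ_B/I, the flux linkage is NΦ_B = LI.
NΦ_B = (3.790×10^-2 H)(1.57 A) = 5.950×10^-2 Wb.

NΦ_B ≈ 59.5 mWb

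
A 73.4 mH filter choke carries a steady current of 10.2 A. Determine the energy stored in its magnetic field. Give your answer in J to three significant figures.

U ≈ 3.82 J

Stored magnetic energy: U = ½LI².
U = ½(7.340×10^-2 H)(10.2 A)² = 3.818 J.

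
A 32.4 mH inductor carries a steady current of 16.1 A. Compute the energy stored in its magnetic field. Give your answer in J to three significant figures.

U ≈ 4.20 J

Stored magnetic energy: U = ½LI².
U = ½(3.240×10^-2 H)(16.1 A)² = 4.199 J.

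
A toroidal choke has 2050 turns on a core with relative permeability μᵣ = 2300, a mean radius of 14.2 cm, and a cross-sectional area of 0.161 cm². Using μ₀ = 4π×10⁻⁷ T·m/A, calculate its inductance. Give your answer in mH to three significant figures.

L ≈ 219 mH

For a thin toroid, L = μ₀μᵣN²A/(2πR).
L = (4π×10⁻⁷)(2300)(2050)²(1.610×10^-5) / (2π×0.142 m) = 0.2192 H.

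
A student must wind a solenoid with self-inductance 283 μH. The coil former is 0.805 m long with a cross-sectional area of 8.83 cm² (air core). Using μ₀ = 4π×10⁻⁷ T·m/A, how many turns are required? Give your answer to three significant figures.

A = 8.83 cm² = 8.830×10^-4 m².
From L = μ₀N²A/ℓ, N = √(Lℓ / (μ₀A)).
N = √[(2.830×10^-4)(0.805) / ((4π×10⁻⁷)×8.830×10^-4)] = √(2.053×10^5) ≈ 453.1.

N ≈ 453 turns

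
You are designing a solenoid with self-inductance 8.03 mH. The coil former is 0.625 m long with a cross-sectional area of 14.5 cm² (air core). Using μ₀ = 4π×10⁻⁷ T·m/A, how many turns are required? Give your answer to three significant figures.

A = 14.5 cm² = 1.450×10^-3 m².
From L = μ₀N²A/ℓ, N = √(Lℓ / (μ₀A)).
N = √[(8.030×10^-3)(0.625) / ((4π×10⁻⁷)×1.450×10^-3)] = √(2.754×10^6) ≈ 1659.6.

N ≈ 1660 turns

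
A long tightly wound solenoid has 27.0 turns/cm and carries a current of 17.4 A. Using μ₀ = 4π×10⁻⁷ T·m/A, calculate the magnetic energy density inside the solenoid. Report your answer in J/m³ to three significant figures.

B = μ₀nI = (4π×10⁻⁷)(2.700×10^3)(17.4) = 5.904×10^-2 T.
u = B²/(2μ₀) = (5.904×10^-2)²/(2×4π×10⁻⁷) = 1.387×10^3 J/m³.

u ≈ 1390 J/m³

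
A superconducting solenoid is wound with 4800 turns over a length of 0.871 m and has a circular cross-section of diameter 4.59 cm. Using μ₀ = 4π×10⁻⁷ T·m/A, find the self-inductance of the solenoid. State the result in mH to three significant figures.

L ≈ 55.0 mH

A = π(d/2)² = π(2.295×10^-2 m)² = 1.6547×10^-3 m².
For a long solenoid, L = μ₀N²A/ℓ.
L = (4π×10⁻⁷)(4800)²(1.6547×10^-3)/(0.871 m) = 5.500×10^-2 H.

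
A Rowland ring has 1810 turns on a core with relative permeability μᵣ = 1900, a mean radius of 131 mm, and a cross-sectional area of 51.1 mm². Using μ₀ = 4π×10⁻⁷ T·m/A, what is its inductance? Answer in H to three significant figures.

L ≈ 0.486 H

For a thin toroid, L = μ₀μᵣN²A/(2πR).
L = (4π×10⁻⁷)(1900)(1810)²(5.110×10^-5) / (2π×0.131 m) = 0.4856 H.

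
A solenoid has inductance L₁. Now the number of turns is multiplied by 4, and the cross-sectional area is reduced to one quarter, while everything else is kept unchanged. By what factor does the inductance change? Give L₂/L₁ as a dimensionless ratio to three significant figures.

L₂/L₁ = 4.00

For a solenoid, L ∝ μᵣN²A/ℓ.
L₂/L₁ = (4)^2 × (0.25) = 4.00.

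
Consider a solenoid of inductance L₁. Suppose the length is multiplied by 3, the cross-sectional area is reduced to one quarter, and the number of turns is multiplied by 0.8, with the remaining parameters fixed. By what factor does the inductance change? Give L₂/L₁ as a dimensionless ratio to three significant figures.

L₂/L₁ = 0.0533

For a solenoid, L ∝ μᵣN²A/ℓ.
L₂/L₁ = (3)^-1 × (0.25) × (0.8)^2 = 0.0533.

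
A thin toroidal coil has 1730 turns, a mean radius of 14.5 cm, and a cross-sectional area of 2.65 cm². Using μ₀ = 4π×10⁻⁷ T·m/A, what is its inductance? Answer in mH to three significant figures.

For a thin toroid, L = μ₀N²A/(2πR).
L = (4π×10⁻⁷)(1730)²(2.650×10^-4) / (2π×0.145 m) = 1.094×10^-3 H.

L ≈ 1.09 mH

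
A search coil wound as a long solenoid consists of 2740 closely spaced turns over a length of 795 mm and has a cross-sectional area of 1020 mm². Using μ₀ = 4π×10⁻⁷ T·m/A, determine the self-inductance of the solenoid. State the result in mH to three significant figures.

A = 1020 mm² = 1.020×10^-3 m².
For a long solenoid, L = μ₀N²A/ℓ.
L = (4π×10⁻⁷)(2740)²(1.020×10^-3)/(0.795 m) = 1.210×10^-2 H.

L ≈ 12.1 mH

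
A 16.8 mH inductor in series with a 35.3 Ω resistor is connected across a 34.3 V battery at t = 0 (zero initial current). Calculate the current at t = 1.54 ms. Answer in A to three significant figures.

I ≈ 0.933 A

τ = L/R = 1.680×10^-2/35.3 = 4.759×10^-4 s; final current I_∞ = ε/R = 34.3/35.3 = 0.9717 A.
I(t) = I_∞(1 − e^(−t/τ)) with t/τ = 3.236.
I = (0.9717)(1 − e^(−3.236)) = 0.93346 A.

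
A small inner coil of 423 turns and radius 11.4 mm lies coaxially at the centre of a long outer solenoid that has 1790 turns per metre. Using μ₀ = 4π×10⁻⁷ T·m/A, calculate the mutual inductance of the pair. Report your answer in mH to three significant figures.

The outer solenoid produces a uniform field B₁ = μ₀n₁I₁ across the inner coil,
so the flux linkage is N₂Φ = N₂B₁A₂ = μ₀n₁N₂A₂·I₁, giving M = μ₀n₁N₂A₂.
A₂ = πr² = π(1.140×10^-2 m)² = 4.083×10^-4 m².
M = (4π×10⁻⁷)(1790)(423)(4.083×10^-4) = 3.8847×10^-4 H.

M ≈ 0.388 mH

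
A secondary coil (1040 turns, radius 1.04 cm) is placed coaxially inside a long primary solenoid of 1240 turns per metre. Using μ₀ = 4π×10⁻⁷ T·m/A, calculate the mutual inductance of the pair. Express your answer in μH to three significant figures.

The outer solenoid produces a uniform field B₁ = μ₀n₁I₁ across the inner coil,
so the flux linkage is N₂Φ = N₂B₁A₂ = μ₀n₁N₂A₂·I₁, giving M = μ₀n₁N₂A₂.
A₂ = πr² = π(1.040×10^-2 m)² = 3.398×10^-4 m².
M = (4π×10⁻⁷)(1240)(1040)(3.398×10^-4) = 5.507×10^-4 H.

M ≈ 551 μH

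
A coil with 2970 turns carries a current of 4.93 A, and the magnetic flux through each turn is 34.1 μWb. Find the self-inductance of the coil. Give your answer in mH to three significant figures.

L ≈ 20.5 mH

Self-inductance is defined by L = NΦ_B/I (flux linkage over current).
L = (2970)(3.410×10^-5 Wb)/(4.93 A) = 2.054×10^-2 H.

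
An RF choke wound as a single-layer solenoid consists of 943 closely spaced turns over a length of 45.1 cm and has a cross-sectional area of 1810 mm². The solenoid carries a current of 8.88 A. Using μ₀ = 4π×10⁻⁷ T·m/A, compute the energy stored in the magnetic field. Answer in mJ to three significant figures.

A = 1810 mm² = 1.810×10^-3 m².
L = μ₀N²A/ℓ = (4π×10⁻⁷)(943)²(1.810×10^-3)/(0.451) = 4.4847×10^-3 H.
U = ½LI² = ½(4.4847×10^-3)(8.88)² = 0.1768 J.

U ≈ 177 mJ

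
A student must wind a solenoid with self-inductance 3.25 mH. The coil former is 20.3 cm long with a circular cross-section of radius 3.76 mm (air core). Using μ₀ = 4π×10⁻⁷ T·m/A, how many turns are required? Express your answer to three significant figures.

N ≈ 3440 turns

A = πr² = π(3.760×10^-3 m)² = 4.441×10^-5 m².
From L = μ₀N²A/ℓ, N = √(Lℓ / (μ₀A)).
N = √[(3.250×10^-3)(0.203) / ((4π×10⁻⁷)×4.441×10^-5)] = √(1.182×10^7) ≈ 3438.1.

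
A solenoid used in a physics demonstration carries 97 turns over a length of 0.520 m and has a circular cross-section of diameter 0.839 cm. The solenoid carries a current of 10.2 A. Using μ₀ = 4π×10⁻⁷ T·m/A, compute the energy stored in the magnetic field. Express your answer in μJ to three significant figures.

U ≈ 65.4 μJ

A = π(d/2)² = π(4.195×10^-3 m)² = 5.529×10^-5 m².
L = μ₀N²A/ℓ = (4π×10⁻⁷)(97)²(5.529×10^-5)/(0.52) = 1.257×10^-6 H.
U = ½LI² = ½(1.257×10^-6)(10.2)² = 6.539×10^-5 J.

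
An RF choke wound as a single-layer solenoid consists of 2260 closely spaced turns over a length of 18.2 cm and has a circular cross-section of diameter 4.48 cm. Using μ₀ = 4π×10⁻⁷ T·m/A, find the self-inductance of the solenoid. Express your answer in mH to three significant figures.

L ≈ 55.6 mH

A = π(d/2)² = π(2.240×10^-2 m)² = 1.576×10^-3 m².
For a long solenoid, L = μ₀N²A/ℓ.
L = (4π×10⁻⁷)(2260)²(1.576×10^-3)/(0.182 m) = 5.559×10^-2 H.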